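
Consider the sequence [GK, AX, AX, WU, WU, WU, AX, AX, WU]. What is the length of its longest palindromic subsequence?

One longest palindromic subsequence is AX AX WU WU WU AX AX (positions 2,3,4,5,6,7,8); it reads the same forward and backward, and the interval DP gives dp[1][9] = 7.

7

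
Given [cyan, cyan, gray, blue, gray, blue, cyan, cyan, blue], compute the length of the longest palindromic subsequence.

One longest palindromic subsequence is cyan cyan blue gray blue cyan cyan (positions 1,2,4,5,6,7,8); it reads the same forward and backward, and the interval DP gives dp[1][9] = 7.

7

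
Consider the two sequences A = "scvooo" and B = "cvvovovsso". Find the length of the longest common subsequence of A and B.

5

Backtracking the LCS table gives one alignment: c (A2,B1) → v (A3,B3) → o (A4,B4) → o (A5,B6) → o (A6,B10).
So the longest common subsequence has length 5.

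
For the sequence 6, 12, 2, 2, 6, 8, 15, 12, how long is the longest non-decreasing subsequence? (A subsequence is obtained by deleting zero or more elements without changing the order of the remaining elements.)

Scanning left to right, the best length ending at each element is: 6→1, 12→2, 2→1, 2→2, 6→3, 8→4, 15→5, 12→5.
So the longest non-decreasing subsequence has length 5, e.g. 2, 2, 6, 8, 15.

5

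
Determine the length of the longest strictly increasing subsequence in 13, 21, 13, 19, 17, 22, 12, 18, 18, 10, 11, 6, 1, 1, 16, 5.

3

Scanning left to right, the best length ending at each element is: 13→1, 21→2, 13→1, 19→2, 17→2, 22→3, 12→1, 18→3, 18→3, 10→1, 11→2, 6→1, 1→1, 1→1, 16→3, 5→2.
So the longest increasing subsequence has length 3, e.g. 13, 21, 22.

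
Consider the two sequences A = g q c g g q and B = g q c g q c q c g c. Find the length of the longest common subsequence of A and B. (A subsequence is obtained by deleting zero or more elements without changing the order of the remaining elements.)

Backtracking the LCS table gives one alignment: g (A1,B1) → q (A2,B2) → c (A3,B3) → g (A4,B4) → g (A5,B9).
So the longest common subsequence has length 5.

5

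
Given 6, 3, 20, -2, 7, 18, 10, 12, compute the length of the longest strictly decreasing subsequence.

3

One longest decreasing subsequence is 6, 3, -2 (positions 1,2,4), of length 3; no longer one exists.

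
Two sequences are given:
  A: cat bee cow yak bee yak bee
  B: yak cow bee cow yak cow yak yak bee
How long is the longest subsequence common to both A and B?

5

Backtracking the LCS table gives one alignment: bee (A2,B3) → cow (A3,B6) → yak (A4,B7) → yak (A6,B8) → bee (A7,B9).
So the longest common subsequence has length 5.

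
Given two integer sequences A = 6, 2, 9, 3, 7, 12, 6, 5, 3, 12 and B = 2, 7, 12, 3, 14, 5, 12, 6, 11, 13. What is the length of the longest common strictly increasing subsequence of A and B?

A longest common strictly increasing subsequence is 2, 3, 5, 12 (length 4); it appears in order in both A and B, and no longer such subsequence exists.

4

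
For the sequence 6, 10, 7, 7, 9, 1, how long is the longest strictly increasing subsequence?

Let dp[i] be the longest increasing subsequence ending at position i. Then dp = [1, 2, 2, 2, 3, 1].
The maximum is 3; one witness is 6, 7, 9 at positions 1,3,5.

3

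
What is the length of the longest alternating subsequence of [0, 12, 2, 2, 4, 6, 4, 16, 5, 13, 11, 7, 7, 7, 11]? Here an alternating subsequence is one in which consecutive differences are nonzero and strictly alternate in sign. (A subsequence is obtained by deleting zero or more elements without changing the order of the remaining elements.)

Track the best alternating length ending on an up-step vs a down-step at each position: up/down = 1/1, 2/1, 2/3, 2/3, 4/3, 4/3, 4/5, 6/1, 6/7, 8/7, 8/9, 8/9, 8/9, 8/9, 10/9.
The maximum over both is 10; one such subsequence is 0, 12, 2, 6, 4, 16, 5, 13, 7, 11.

10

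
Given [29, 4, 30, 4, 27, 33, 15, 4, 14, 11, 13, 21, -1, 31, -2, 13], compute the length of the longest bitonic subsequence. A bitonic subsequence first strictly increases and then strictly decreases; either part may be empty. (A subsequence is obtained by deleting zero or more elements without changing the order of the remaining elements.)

8

One longest bitonic subsequence is 29, 30, 27, 15, 14, 13, -1, -2 (positions 1,3,5,7,9,11,13,15): it rises to 30 then falls. Length 8 is optimal.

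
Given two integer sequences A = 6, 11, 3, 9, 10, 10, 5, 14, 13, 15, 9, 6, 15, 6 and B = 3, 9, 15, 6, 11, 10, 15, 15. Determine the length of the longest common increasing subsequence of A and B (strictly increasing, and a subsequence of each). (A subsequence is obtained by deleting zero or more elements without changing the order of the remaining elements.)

4

For each value that appears in both, track the longest common increasing run ending there.
The best achievable length is 4; one witness is 3, 9, 10, 15 (A-positions 3,4,5,10, B-positions 1,2,6,7).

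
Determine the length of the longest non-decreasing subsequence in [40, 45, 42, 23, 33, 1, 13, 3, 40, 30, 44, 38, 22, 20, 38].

5

Let dp[i] be the longest non-decreasing subsequence ending at position i. Then dp = [1, 2, 2, 1, 2, 1, 2, 2, 3, 3, 4, 4, 3, 3, 5].
The maximum is 5; one witness is 1, 13, 30, 38, 38 at positions 6,7,10,12,15.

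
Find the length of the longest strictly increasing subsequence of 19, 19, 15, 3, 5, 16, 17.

4

Let dp[i] be the longest increasing subsequence ending at position i. Then dp = [1, 1, 1, 1, 2, 3, 4].
The maximum is 4; one witness is 3, 5, 16, 17 at positions 4,5,6,7.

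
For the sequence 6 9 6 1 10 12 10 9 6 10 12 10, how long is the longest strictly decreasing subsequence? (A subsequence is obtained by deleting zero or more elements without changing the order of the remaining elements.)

Let dp[i] be the longest decreasing subsequence ending at position i. Then dp = [1, 1, 2, 3, 1, 1, 2, 3, 4, 2, 1, 2].
The maximum is 4; one witness is 12, 10, 9, 6 at positions 6,7,8,9.

4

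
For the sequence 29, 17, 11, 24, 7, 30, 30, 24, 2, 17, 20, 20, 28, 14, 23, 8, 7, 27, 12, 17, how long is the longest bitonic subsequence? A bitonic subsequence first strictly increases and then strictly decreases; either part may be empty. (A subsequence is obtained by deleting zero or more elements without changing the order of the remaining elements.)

8

Let inc[i] be the LIS ending at i and dec[i] the longest strictly decreasing subsequence starting at i. inc = [1, 1, 1, 2, 1, 3, 3, 2, 1, 2, 3, 3, 4, 2, 4, 2, 2, 5, 3, 4], dec = [6, 4, 3, 5, 2, 6, 6, 5, 1, 4, 4, 4, 4, 3, 3, 2, 1, 2, 1, 1].
max_i inc[i]+dec[i]−1 = 8, with one witness 17, 24, 30, 24, 20, 14, 8, 7.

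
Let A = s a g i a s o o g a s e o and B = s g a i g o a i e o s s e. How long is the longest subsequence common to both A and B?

A longest common subsequence is sagisse (length 7); the LCS DP confirms no longer common subsequence exists.

7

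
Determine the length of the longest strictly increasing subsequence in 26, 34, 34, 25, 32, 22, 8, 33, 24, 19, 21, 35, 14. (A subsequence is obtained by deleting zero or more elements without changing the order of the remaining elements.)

One longest increasing subsequence is 26, 32, 33, 35 (positions 1,5,8,12), of length 4; no longer one exists.

4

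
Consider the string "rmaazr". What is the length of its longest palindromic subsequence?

One longest palindromic subsequence is raar (positions 1,3,4,6); it reads the same forward and backward, and the interval DP gives dp[1][6] = 4.

4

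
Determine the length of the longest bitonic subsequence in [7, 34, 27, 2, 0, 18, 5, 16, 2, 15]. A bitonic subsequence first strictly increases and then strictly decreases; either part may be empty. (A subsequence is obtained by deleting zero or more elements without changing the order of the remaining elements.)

6

One longest bitonic subsequence is 7, 34, 27, 18, 16, 15 (positions 1,2,3,6,8,10): it rises to 34 then falls. Length 6 is optimal.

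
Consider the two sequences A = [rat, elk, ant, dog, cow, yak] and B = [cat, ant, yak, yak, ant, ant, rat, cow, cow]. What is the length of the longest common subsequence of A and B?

Backtracking the LCS table gives one alignment: rat (A1,B7) → cow (A5,B9).
So the longest common subsequence has length 2.

2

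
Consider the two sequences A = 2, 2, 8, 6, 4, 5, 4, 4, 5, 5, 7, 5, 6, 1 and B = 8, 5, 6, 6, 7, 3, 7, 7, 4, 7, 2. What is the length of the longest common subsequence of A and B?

4

A longest common subsequence is 8, 6, 4, 7 (length 4); the LCS DP confirms no longer common subsequence exists.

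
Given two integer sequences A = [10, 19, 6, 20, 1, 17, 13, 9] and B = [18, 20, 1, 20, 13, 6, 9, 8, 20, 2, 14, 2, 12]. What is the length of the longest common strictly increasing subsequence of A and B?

A longest common strictly increasing subsequence is 1, 13 (length 2); it appears in order in both A and B, and no longer such subsequence exists.

2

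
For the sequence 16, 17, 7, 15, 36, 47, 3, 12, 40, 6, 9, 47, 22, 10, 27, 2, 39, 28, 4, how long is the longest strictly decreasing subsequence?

Scanning left to right, the best length ending at each element is: 16→1, 17→1, 7→2, 15→2, 36→1, 47→1, 3→3, 12→3, 40→2, 6→4, 9→4, 47→1, 22→3, 10→4, 27→3, 2→5, 39→3, 28→4, 4→5.
So the longest decreasing subsequence has length 5, e.g. 16, 15, 12, 6, 2.

5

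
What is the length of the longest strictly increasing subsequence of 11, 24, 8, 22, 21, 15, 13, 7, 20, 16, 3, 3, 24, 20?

Let dp[i] be the longest increasing subsequence ending at position i. Then dp = [1, 2, 1, 2, 2, 2, 2, 1, 3, 3, 1, 1, 4, 4].
The maximum is 4; one witness is 11, 15, 20, 24 at positions 1,6,9,13.

4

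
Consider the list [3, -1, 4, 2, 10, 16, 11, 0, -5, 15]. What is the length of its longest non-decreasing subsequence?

One longest non-decreasing subsequence is 3, 4, 10, 11, 15 (positions 1,3,5,7,10), of length 5; no longer one exists.

5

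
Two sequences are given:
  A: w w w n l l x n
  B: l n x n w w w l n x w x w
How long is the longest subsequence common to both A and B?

5

A longest common subsequence is wwwnx (length 5); the LCS DP confirms no longer common subsequence exists.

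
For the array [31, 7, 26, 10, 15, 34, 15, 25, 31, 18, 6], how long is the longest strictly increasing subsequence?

5

Scanning left to right, the best length ending at each element is: 31→1, 7→1, 26→2, 10→2, 15→3, 34→4, 15→3, 25→4, 31→5, 18→4, 6→1.
So the longest increasing subsequence has length 5, e.g. 7, 10, 15, 25, 31.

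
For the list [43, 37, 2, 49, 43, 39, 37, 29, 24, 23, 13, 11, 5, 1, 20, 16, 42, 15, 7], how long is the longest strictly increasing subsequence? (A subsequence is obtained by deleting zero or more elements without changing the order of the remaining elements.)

4

Scanning left to right, the best length ending at each element is: 43→1, 37→1, 2→1, 49→2, 43→2, 39→2, 37→2, 29→2, 24→2, 23→2, 13→2, 11→2, 5→2, 1→1, 20→3, 16→3, 42→4, 15→3, 7→3.
So the longest increasing subsequence has length 4, e.g. 2, 13, 20, 42.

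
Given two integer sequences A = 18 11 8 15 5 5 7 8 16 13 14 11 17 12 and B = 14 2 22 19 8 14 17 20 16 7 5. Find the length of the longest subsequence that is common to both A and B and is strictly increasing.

For each value that appears in both, track the longest common increasing run ending there.
The best achievable length is 3; one witness is 8, 14, 17 (A-positions 3,11,13, B-positions 5,6,7).

3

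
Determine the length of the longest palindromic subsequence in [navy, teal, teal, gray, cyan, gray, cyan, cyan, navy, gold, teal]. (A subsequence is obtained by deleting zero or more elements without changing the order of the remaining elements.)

5

Using dp[i][j] = 2 + dp[i+1][j−1] if the ends match, else max(dp[i+1][j], dp[i][j−1]):
dp[1][11] = 5. A witness is teal cyan cyan cyan teal at positions 2,5,7,8,11.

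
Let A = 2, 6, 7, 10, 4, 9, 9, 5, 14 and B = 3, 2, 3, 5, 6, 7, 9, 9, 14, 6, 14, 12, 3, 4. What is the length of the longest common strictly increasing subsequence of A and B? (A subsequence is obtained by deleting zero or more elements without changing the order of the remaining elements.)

A longest common strictly increasing subsequence is 2, 6, 7, 9, 14 (length 5); it appears in order in both A and B, and no longer such subsequence exists.

5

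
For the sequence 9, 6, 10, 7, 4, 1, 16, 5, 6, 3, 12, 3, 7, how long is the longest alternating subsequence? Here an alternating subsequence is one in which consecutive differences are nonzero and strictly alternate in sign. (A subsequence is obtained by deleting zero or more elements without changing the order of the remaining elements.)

11

A longest alternating subsequence is 9, 6, 10, 7, 16, 5, 6, 3, 12, 3, 7 (positions 1,2,3,4,7,8,9,10,11,12,13); its 10 consecutive differences strictly alternate in sign, and length 11 is optimal.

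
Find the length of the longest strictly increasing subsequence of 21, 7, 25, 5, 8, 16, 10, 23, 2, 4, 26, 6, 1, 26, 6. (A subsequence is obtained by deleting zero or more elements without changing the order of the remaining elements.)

5

Scanning left to right, the best length ending at each element is: 21→1, 7→1, 25→2, 5→1, 8→2, 16→3, 10→3, 23→4, 2→1, 4→2, 26→5, 6→3, 1→1, 26→5, 6→3.
So the longest increasing subsequence has length 5, e.g. 7, 8, 16, 23, 26.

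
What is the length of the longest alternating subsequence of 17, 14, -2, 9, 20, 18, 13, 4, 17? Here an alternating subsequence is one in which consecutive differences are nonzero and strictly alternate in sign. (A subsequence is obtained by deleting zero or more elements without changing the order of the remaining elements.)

5

A longest alternating subsequence is 17, 14, 20, 13, 17 (positions 1,2,5,7,9); its 4 consecutive differences strictly alternate in sign, and length 5 is optimal.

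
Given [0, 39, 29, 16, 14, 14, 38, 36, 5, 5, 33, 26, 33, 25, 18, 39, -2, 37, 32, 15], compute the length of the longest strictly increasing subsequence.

Let dp[i] be the longest increasing subsequence ending at position i. Then dp = [1, 2, 2, 2, 2, 2, 3, 3, 2, 2, 3, 3, 4, 3, 3, 5, 1, 5, 4, 3].
The maximum is 5; one witness is 0, 16, 26, 33, 39 at positions 1,4,12,13,16.

5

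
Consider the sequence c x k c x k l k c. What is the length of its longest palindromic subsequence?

5

One longest palindromic subsequence is cklkc (positions 1,3,7,8,9); it reads the same forward and backward, and the interval DP gives dp[1][9] = 5.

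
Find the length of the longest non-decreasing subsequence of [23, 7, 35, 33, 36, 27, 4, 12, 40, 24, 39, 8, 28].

Let dp[i] be the longest non-decreasing subsequence ending at position i. Then dp = [1, 1, 2, 2, 3, 2, 1, 2, 4, 3, 4, 2, 4].
The maximum is 4; one witness is 23, 35, 36, 40 at positions 1,3,5,9.

4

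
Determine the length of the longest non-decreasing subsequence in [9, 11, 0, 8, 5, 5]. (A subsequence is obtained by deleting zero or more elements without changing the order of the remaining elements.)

3

Scanning left to right, the best length ending at each element is: 9→1, 11→2, 0→1, 8→2, 5→2, 5→3.
So the longest non-decreasing subsequence has length 3, e.g. 0, 5, 5.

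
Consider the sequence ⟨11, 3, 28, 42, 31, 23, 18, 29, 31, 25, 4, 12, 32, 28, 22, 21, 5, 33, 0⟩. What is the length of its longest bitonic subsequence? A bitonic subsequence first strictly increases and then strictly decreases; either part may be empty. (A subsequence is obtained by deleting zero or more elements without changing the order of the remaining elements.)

Let inc[i] be the LIS ending at i and dec[i] the longest strictly decreasing subsequence starting at i. inc = [1, 1, 2, 3, 3, 2, 2, 3, 4, 3, 2, 3, 5, 4, 4, 4, 3, 6, 1], dec = [3, 2, 6, 8, 7, 5, 4, 6, 6, 5, 2, 3, 6, 5, 4, 3, 2, 2, 1].
max_i inc[i]+dec[i]−1 = 10, with one witness 11, 28, 42, 31, 29, 28, 22, 21, 5, 0.

10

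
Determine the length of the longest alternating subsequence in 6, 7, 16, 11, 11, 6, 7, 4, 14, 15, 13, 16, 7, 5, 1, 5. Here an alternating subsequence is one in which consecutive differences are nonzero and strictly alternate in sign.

10

Track the best alternating length ending on an up-step vs a down-step at each position: up/down = 1/1, 2/1, 2/1, 2/3, 2/3, 1/3, 4/3, 1/5, 6/3, 6/3, 6/7, 8/1, 6/9, 6/9, 1/9, 10/9.
The maximum over both is 10; one such subsequence is 6, 7, 6, 7, 4, 14, 13, 16, 1, 5.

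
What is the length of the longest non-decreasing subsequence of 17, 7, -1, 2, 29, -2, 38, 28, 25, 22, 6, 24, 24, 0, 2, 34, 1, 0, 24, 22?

Scanning left to right, the best length ending at each element is: 17→1, 7→1, -1→1, 2→2, 29→3, -2→1, 38→4, 28→3, 25→3, 22→3, 6→3, 24→4, 24→5, 0→2, 2→3, 34→6, 1→3, 0→3, 24→6, 22→4.
So the longest non-decreasing subsequence has length 6, e.g. -1, 2, 22, 24, 24, 34.

6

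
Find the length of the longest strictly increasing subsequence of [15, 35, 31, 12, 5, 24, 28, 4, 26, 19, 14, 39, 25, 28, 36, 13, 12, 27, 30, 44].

6

Let dp[i] be the longest increasing subsequence ending at position i. Then dp = [1, 2, 2, 1, 1, 2, 3, 1, 3, 2, 2, 4, 3, 4, 5, 2, 2, 4, 5, 6].
The maximum is 6; one witness is 15, 24, 26, 28, 36, 44 at positions 1,6,9,14,15,20.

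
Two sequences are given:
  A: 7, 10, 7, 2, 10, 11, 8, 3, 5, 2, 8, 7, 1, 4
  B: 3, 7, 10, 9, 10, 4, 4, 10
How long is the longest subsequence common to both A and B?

4

A longest common subsequence is 7, 10, 10, 4 (length 4); the LCS DP confirms no longer common subsequence exists.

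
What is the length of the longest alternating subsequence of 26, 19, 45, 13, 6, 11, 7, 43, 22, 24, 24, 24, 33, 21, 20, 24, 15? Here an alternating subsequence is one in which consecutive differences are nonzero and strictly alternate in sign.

A longest alternating subsequence is 26, 19, 45, 6, 11, 7, 43, 22, 24, 21, 24, 15 (positions 1,2,3,5,6,7,8,9,10,14,16,17); its 11 consecutive differences strictly alternate in sign, and length 12 is optimal.

12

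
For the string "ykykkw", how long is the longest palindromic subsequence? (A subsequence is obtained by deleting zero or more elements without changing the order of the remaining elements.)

3

One longest palindromic subsequence is kkk (positions 2,4,5); it reads the same forward and backward, and the interval DP gives dp[1][6] = 3.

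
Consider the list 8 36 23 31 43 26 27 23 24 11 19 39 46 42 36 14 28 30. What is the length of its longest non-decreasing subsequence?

6

Scanning left to right, the best length ending at each element is: 8→1, 36→2, 23→2, 31→3, 43→4, 26→3, 27→4, 23→3, 24→4, 11→2, 19→3, 39→5, 46→6, 42→6, 36→5, 14→3, 28→5, 30→6.
So the longest non-decreasing subsequence has length 6, e.g. 8, 23, 26, 27, 39, 46.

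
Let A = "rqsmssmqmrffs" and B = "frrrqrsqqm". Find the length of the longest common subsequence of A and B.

A longest common subsequence is rqsqm (length 5); the LCS DP confirms no longer common subsequence exists.

5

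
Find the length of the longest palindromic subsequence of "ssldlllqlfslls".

One longest palindromic subsequence is slllqllls (positions 1,3,5,7,8,9,12,13,14); it reads the same forward and backward, and the interval DP gives dp[1][14] = 9.

9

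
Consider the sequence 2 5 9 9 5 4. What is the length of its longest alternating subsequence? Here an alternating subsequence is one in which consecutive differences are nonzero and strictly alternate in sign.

3

A longest alternating subsequence is 2, 9, 5 (positions 1,3,5); its 2 consecutive differences strictly alternate in sign, and length 3 is optimal.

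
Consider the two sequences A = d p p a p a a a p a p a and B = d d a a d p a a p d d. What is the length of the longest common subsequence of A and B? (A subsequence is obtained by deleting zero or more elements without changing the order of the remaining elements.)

6

A longest common subsequence is dapaap (length 6); the LCS DP confirms no longer common subsequence exists.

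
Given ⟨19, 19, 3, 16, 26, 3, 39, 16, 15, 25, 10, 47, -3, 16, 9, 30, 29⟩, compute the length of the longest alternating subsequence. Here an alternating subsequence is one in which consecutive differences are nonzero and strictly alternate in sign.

Track the best alternating length ending on an up-step vs a down-step at each position: up/down = 1/1, 1/1, 1/2, 3/2, 3/1, 1/4, 5/1, 5/6, 5/6, 7/6, 5/8, 9/1, 1/10, 11/10, 11/12, 13/10, 13/14.
The maximum over both is 14; one such subsequence is 19, 3, 16, 3, 39, 16, 25, 10, 47, -3, 16, 9, 30, 29.

14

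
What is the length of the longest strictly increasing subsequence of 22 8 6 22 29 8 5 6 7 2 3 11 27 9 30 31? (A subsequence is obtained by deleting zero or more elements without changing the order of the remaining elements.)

Scanning left to right, the best length ending at each element is: 22→1, 8→1, 6→1, 22→2, 29→3, 8→2, 5→1, 6→2, 7→3, 2→1, 3→2, 11→4, 27→5, 9→4, 30→6, 31→7.
So the longest increasing subsequence has length 7, e.g. 5, 6, 7, 11, 27, 30, 31.

7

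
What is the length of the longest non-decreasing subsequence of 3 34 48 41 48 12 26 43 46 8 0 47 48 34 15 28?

7

One longest non-decreasing subsequence is 3, 34, 41, 43, 46, 47, 48 (positions 1,2,4,8,9,12,13), of length 7; no longer one exists.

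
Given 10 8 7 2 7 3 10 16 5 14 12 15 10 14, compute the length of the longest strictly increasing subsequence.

5

One longest increasing subsequence is 2, 7, 10, 14, 15 (positions 4,5,7,10,12), of length 5; no longer one exists.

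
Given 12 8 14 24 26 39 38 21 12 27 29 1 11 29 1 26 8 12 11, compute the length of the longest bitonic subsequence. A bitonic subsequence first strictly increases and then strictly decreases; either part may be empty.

Let inc[i] be the LIS ending at i and dec[i] the longest strictly decreasing subsequence starting at i. inc = [1, 1, 2, 3, 4, 5, 5, 3, 2, 5, 6, 1, 2, 6, 1, 4, 2, 3, 3], dec = [3, 2, 4, 5, 5, 6, 5, 4, 3, 4, 4, 1, 2, 4, 1, 3, 1, 2, 1].
max_i inc[i]+dec[i]−1 = 10, with one witness 12, 14, 24, 26, 39, 38, 29, 26, 12, 11.

10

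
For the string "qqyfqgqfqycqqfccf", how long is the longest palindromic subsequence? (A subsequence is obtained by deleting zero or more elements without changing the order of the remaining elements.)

One longest palindromic subsequence is qqyfqgqfyqq (positions 1,2,3,4,5,6,7,8,10,12,13); it reads the same forward and backward, and the interval DP gives dp[1][17] = 11.

11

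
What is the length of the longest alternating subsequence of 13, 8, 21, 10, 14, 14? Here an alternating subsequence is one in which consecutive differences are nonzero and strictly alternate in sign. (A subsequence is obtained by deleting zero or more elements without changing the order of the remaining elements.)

Track the best alternating length ending on an up-step vs a down-step at each position: up/down = 1/1, 1/2, 3/1, 3/4, 5/4, 5/4.
The maximum over both is 5; one such subsequence is 13, 8, 21, 10, 14.

5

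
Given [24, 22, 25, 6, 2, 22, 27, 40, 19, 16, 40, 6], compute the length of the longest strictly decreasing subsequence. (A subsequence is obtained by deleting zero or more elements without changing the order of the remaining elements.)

5

One longest decreasing subsequence is 24, 22, 19, 16, 6 (positions 1,2,9,10,12), of length 5; no longer one exists.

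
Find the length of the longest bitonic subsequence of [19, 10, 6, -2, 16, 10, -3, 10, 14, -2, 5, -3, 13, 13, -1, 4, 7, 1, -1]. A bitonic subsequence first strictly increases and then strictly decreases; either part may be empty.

7

Let inc[i] be the LIS ending at i and dec[i] the longest strictly decreasing subsequence starting at i. inc = [1, 1, 1, 1, 2, 2, 1, 2, 3, 2, 3, 1, 4, 4, 3, 4, 5, 4, 3], dec = [7, 6, 5, 2, 6, 5, 1, 5, 5, 2, 4, 1, 4, 4, 1, 3, 3, 2, 1].
max_i inc[i]+dec[i]−1 = 7, with one witness 19, 16, 14, 13, 7, 1, -1.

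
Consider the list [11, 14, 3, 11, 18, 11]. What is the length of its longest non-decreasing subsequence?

Let dp[i] be the longest non-decreasing subsequence ending at position i. Then dp = [1, 2, 1, 2, 3, 3].
The maximum is 3; one witness is 11, 14, 18 at positions 1,2,5.

3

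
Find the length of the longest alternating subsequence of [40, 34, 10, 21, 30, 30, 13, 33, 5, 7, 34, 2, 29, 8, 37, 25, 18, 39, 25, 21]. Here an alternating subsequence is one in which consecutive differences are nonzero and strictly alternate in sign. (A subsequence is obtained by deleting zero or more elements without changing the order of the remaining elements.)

14

A longest alternating subsequence is 40, 10, 21, 13, 33, 5, 7, 2, 29, 8, 37, 25, 39, 25 (positions 1,3,4,7,8,9,10,12,13,14,15,16,18,19); its 13 consecutive differences strictly alternate in sign, and length 14 is optimal.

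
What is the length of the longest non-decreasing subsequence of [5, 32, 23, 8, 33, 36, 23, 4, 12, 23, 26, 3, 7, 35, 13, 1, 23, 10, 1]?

6

Let dp[i] be the longest non-decreasing subsequence ending at position i. Then dp = [1, 2, 2, 2, 3, 4, 3, 1, 3, 4, 5, 1, 2, 6, 4, 1, 5, 3, 2].
The maximum is 6; one witness is 5, 23, 23, 23, 26, 35 at positions 1,3,7,10,11,14.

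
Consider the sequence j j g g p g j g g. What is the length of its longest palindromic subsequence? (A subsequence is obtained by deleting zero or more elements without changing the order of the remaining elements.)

5

Using dp[i][j] = 2 + dp[i+1][j−1] if the ends match, else max(dp[i+1][j], dp[i][j−1]):
dp[1][9] = 5. A witness is ggjgg at positions 3,4,7,8,9.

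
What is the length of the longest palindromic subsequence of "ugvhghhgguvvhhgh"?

One longest palindromic subsequence is hghhvvhhgh (positions 4,5,6,7,11,12,13,14,15,16); it reads the same forward and backward, and the interval DP gives dp[1][16] = 10.

10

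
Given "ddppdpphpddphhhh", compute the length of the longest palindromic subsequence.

9

Using dp[i][j] = 2 + dp[i+1][j−1] if the ends match, else max(dp[i+1][j], dp[i][j−1]):
dp[1][16] = 9. A witness is ddpppppdd at positions 1,2,3,4,6,7,9,10,11.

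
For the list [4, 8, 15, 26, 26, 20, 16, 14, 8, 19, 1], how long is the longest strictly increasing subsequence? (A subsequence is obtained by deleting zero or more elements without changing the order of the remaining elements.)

Scanning left to right, the best length ending at each element is: 4→1, 8→2, 15→3, 26→4, 26→4, 20→4, 16→4, 14→3, 8→2, 19→5, 1→1.
So the longest increasing subsequence has length 5, e.g. 4, 8, 15, 16, 19.

5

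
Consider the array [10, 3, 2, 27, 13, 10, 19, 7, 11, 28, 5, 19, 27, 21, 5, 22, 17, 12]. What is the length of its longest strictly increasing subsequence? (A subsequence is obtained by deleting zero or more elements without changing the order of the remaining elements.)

6

Let dp[i] be the longest increasing subsequence ending at position i. Then dp = [1, 1, 1, 2, 2, 2, 3, 2, 3, 4, 2, 4, 5, 5, 2, 6, 4, 4].
The maximum is 6; one witness is 3, 10, 11, 19, 21, 22 at positions 2,6,9,12,14,16.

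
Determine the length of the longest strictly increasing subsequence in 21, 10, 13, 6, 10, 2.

2

Scanning left to right, the best length ending at each element is: 21→1, 10→1, 13→2, 6→1, 10→2, 2→1.
So the longest increasing subsequence has length 2, e.g. 10, 13.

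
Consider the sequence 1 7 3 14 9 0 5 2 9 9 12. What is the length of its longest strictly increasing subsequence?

Let dp[i] be the longest increasing subsequence ending at position i. Then dp = [1, 2, 2, 3, 3, 1, 3, 2, 4, 4, 5].
The maximum is 5; one witness is 1, 3, 5, 9, 12 at positions 1,3,7,9,11.

5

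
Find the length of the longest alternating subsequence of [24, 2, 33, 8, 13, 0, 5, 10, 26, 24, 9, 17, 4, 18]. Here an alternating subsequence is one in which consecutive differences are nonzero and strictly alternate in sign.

11

Track the best alternating length ending on an up-step vs a down-step at each position: up/down = 1/1, 1/2, 3/1, 3/4, 5/4, 1/6, 7/6, 7/6, 7/4, 7/8, 7/8, 9/8, 7/10, 11/8.
The maximum over both is 11; one such subsequence is 24, 2, 33, 8, 13, 0, 10, 9, 17, 4, 18.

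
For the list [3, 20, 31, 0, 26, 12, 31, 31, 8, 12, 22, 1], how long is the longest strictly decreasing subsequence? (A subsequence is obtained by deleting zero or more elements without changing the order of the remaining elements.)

Let dp[i] be the longest decreasing subsequence ending at position i. Then dp = [1, 1, 1, 2, 2, 3, 1, 1, 4, 3, 3, 5].
The maximum is 5; one witness is 31, 26, 12, 8, 1 at positions 3,5,6,9,12.

5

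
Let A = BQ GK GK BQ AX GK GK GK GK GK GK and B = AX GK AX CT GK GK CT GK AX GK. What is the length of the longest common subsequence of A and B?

A longest common subsequence is GK, AX, GK, GK, GK, GK (length 6); the LCS DP confirms no longer common subsequence exists.

6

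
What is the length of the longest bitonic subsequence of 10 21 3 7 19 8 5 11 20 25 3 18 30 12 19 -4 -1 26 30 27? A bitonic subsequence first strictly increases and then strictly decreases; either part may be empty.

9

One longest bitonic subsequence is 3, 7, 8, 11, 20, 25, 18, 12, -1 (positions 3,4,6,8,9,10,12,14,17): it rises to 25 then falls. Length 9 is optimal.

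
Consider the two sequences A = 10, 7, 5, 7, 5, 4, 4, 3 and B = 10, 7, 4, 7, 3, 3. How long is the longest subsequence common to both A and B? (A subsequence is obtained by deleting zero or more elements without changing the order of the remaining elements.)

4

Backtracking the LCS table gives one alignment: 10 (A1,B1) → 7 (A2,B2) → 7 (A4,B4) → 3 (A8,B6).
So the longest common subsequence has length 4.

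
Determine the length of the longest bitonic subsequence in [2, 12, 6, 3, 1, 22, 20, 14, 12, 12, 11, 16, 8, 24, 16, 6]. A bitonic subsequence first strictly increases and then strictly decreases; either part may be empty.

9

Let inc[i] be the LIS ending at i and dec[i] the longest strictly decreasing subsequence starting at i. inc = [1, 2, 2, 2, 1, 3, 3, 3, 3, 3, 3, 4, 3, 5, 4, 3], dec = [2, 4, 3, 2, 1, 7, 6, 5, 4, 4, 3, 3, 2, 3, 2, 1].
max_i inc[i]+dec[i]−1 = 9, with one witness 2, 12, 22, 20, 14, 12, 11, 8, 6.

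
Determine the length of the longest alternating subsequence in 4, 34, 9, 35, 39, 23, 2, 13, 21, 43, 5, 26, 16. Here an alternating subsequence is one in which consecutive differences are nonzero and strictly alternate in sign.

9

Track the best alternating length ending on an up-step vs a down-step at each position: up/down = 1/1, 2/1, 2/3, 4/1, 4/1, 4/5, 1/5, 6/5, 6/5, 6/1, 6/7, 8/7, 8/9.
The maximum over both is 9; one such subsequence is 4, 34, 9, 35, 2, 13, 5, 26, 16.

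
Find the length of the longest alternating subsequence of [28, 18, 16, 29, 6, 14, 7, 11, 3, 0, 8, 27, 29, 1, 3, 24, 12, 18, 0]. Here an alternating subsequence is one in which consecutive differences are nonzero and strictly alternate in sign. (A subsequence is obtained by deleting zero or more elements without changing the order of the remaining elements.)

14

A longest alternating subsequence is 28, 18, 29, 6, 14, 7, 11, 3, 8, 1, 24, 12, 18, 0 (positions 1,2,4,5,6,7,8,9,11,14,16,17,18,19); its 13 consecutive differences strictly alternate in sign, and length 14 is optimal.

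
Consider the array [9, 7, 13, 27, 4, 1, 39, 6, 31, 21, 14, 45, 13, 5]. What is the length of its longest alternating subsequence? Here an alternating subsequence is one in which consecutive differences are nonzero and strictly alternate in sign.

10

A longest alternating subsequence is 9, 7, 13, 4, 39, 6, 31, 21, 45, 13 (positions 1,2,3,5,7,8,9,10,12,13); its 9 consecutive differences strictly alternate in sign, and length 10 is optimal.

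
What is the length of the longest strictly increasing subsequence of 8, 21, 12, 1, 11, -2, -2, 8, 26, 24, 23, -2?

Let dp[i] be the longest increasing subsequence ending at position i. Then dp = [1, 2, 2, 1, 2, 1, 1, 2, 3, 3, 3, 1].
The maximum is 3; one witness is 8, 21, 26 at positions 1,2,9.

3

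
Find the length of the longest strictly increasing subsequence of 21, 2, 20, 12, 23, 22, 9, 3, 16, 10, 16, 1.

One longest increasing subsequence is 2, 9, 10, 16 (positions 2,7,10,11), of length 4; no longer one exists.

4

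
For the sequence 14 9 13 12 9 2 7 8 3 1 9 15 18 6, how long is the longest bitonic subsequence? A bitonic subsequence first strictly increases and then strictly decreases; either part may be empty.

One longest bitonic subsequence is 14, 13, 12, 9, 8, 3, 1 (positions 1,3,4,5,8,9,10): it rises to 14 then falls. Length 7 is optimal.

7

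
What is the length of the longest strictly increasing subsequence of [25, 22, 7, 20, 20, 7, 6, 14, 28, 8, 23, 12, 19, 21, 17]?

One longest increasing subsequence is 7, 8, 12, 19, 21 (positions 3,10,12,13,14), of length 5; no longer one exists.

5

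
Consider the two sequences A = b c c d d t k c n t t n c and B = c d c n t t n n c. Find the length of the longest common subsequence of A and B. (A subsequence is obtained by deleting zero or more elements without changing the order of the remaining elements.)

8

Backtracking the LCS table gives one alignment: c (A3,B1) → d (A5,B2) → c (A8,B3) → n (A9,B4) → t (A10,B5) → t (A11,B6) → n (A12,B8) → c (A13,B9).
So the longest common subsequence has length 8.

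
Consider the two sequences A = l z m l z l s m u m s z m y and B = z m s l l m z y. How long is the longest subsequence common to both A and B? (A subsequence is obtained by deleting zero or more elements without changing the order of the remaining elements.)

7

Backtracking the LCS table gives one alignment: z (A2,B1) → m (A3,B2) → l (A4,B4) → l (A6,B5) → m (A10,B6) → z (A12,B7) → y (A14,B8).
So the longest common subsequence has length 7.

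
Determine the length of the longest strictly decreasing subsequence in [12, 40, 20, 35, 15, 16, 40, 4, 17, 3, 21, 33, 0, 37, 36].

6

Scanning left to right, the best length ending at each element is: 12→1, 40→1, 20→2, 35→2, 15→3, 16→3, 40→1, 4→4, 17→3, 3→5, 21→3, 33→3, 0→6, 37→2, 36→3.
So the longest decreasing subsequence has length 6, e.g. 40, 20, 15, 4, 3, 0.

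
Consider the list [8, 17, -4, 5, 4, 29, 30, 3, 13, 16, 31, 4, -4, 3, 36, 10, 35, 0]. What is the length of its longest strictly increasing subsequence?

6

Let dp[i] be the longest increasing subsequence ending at position i. Then dp = [1, 2, 1, 2, 2, 3, 4, 2, 3, 4, 5, 3, 1, 2, 6, 4, 6, 2].
The maximum is 6; one witness is 8, 17, 29, 30, 31, 36 at positions 1,2,6,7,11,15.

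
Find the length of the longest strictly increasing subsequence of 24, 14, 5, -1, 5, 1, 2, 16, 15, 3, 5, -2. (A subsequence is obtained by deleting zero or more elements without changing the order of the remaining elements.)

Let dp[i] be the longest increasing subsequence ending at position i. Then dp = [1, 1, 1, 1, 2, 2, 3, 4, 4, 4, 5, 1].
The maximum is 5; one witness is -1, 1, 2, 3, 5 at positions 4,6,7,10,11.

5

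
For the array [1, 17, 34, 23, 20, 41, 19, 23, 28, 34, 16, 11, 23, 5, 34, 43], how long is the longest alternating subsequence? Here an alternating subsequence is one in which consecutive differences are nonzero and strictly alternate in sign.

Track the best alternating length ending on an up-step vs a down-step at each position: up/down = 1/1, 2/1, 2/1, 2/3, 2/3, 4/1, 2/5, 6/5, 6/5, 6/5, 2/7, 2/7, 8/7, 2/9, 10/5, 10/1.
The maximum over both is 10; one such subsequence is 1, 34, 23, 41, 19, 23, 16, 23, 5, 34.

10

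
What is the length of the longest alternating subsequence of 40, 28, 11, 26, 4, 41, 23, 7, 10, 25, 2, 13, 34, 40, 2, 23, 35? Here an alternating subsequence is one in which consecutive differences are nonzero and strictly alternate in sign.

11

A longest alternating subsequence is 40, 11, 26, 4, 41, 7, 10, 2, 13, 2, 23 (positions 1,3,4,5,6,8,9,11,12,15,16); its 10 consecutive differences strictly alternate in sign, and length 11 is optimal.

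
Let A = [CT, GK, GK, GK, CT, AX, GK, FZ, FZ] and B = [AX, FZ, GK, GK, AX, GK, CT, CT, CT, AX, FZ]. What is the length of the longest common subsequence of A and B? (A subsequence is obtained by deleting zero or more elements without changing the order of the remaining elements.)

A longest common subsequence is GK, GK, GK, CT, AX, FZ (length 6); the LCS DP confirms no longer common subsequence exists.

6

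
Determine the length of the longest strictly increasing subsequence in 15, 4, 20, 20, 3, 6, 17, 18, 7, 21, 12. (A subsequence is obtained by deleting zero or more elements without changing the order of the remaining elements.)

5

Scanning left to right, the best length ending at each element is: 15→1, 4→1, 20→2, 20→2, 3→1, 6→2, 17→3, 18→4, 7→3, 21→5, 12→4.
So the longest increasing subsequence has length 5, e.g. 4, 6, 17, 18, 21.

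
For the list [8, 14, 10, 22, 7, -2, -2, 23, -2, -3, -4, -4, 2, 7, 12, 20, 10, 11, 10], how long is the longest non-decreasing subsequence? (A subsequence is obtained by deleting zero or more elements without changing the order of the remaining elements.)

One longest non-decreasing subsequence is -2, -2, -2, 2, 7, 12, 20 (positions 6,7,9,13,14,15,16), of length 7; no longer one exists.

7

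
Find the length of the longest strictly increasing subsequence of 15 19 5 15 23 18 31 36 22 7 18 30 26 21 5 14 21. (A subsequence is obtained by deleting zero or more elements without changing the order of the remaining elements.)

Let dp[i] be the longest increasing subsequence ending at position i. Then dp = [1, 2, 1, 2, 3, 3, 4, 5, 4, 2, 3, 5, 5, 4, 1, 3, 4].
The maximum is 5; one witness is 15, 19, 23, 31, 36 at positions 1,2,5,7,8.

5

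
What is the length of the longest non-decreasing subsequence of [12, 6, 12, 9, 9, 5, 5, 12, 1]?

Scanning left to right, the best length ending at each element is: 12→1, 6→1, 12→2, 9→2, 9→3, 5→1, 5→2, 12→4, 1→1.
So the longest non-decreasing subsequence has length 4, e.g. 6, 9, 9, 12.

4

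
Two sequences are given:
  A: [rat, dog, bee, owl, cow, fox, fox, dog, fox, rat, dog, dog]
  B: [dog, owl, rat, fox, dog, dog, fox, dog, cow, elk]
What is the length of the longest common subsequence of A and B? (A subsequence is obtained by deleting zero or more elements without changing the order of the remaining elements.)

A longest common subsequence is dog, owl, fox, dog, fox, dog (length 6); the LCS DP confirms no longer common subsequence exists.

6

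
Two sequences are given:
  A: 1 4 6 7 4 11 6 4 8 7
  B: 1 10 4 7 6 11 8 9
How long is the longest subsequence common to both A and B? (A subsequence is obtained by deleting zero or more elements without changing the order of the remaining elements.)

A longest common subsequence is 1, 4, 6, 11, 8 (length 5); the LCS DP confirms no longer common subsequence exists.

5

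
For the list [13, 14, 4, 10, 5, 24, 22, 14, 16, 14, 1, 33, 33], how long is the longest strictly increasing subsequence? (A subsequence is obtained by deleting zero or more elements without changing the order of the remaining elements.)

Let dp[i] be the longest increasing subsequence ending at position i. Then dp = [1, 2, 1, 2, 2, 3, 3, 3, 4, 3, 1, 5, 5].
The maximum is 5; one witness is 4, 10, 14, 16, 33 at positions 3,4,8,9,12.

5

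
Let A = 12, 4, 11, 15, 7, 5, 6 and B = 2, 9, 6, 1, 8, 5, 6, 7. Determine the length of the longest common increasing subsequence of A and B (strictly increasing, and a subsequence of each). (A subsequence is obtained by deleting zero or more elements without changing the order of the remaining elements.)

2

For each value that appears in both, track the longest common increasing run ending there.
The best achievable length is 2; one witness is 5, 6 (A-positions 6,7, B-positions 6,7).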